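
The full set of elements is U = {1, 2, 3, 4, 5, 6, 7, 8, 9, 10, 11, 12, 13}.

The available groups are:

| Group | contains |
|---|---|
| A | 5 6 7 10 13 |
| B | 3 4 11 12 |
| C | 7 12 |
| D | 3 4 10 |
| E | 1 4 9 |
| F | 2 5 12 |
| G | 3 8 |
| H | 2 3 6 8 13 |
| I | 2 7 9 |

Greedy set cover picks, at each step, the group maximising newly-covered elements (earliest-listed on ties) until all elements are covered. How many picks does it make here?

4

Greedy: pick A (covers 5 new) → pick B (covers 4 new) → pick E (covers 2 new) → pick H (covers 2 new). Total picks: 4.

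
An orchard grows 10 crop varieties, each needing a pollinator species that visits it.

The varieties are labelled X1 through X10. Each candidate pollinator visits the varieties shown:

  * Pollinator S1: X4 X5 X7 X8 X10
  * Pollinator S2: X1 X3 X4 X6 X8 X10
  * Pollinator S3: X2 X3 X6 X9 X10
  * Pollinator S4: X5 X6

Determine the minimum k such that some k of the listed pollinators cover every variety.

S1 and S2 and S3 together: S1 ∪ S2 ∪ S3 = {X1, X2, X3, X4, X5, X6, X7, X8, X9, X10} — every variety is covered.
Only S2 contains X1, so S2 is forced; the remaining 4 varieties need at least 2 more pollinators (each remaining pollinator adds at most 2) — so at least 3 pollinators are needed, and 3 is optimal.

3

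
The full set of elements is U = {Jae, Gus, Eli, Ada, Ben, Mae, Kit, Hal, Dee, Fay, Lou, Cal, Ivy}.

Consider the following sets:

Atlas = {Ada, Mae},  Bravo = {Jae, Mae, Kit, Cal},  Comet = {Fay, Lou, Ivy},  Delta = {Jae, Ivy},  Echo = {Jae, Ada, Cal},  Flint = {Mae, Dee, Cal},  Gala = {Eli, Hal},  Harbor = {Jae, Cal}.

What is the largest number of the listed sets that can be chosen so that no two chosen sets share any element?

Atlas, Comet, Gala, Harbor are pairwise disjoint (Atlas={Ada,Mae}; Comet={Fay,Lou,Ivy}; Gala={Eli,Hal}; Harbor={Jae,Cal}).
Every remaining set overlaps one of these, and no 5 of the listed sets are pairwise disjoint, so 4 is the maximum.

4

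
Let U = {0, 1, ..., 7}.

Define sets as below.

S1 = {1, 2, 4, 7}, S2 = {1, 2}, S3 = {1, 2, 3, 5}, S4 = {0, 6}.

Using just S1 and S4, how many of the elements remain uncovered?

2

Union of S1, S4 = {0, 1, 2, 4, 6, 7}.
Not covered: 3, 5 — 2 elements.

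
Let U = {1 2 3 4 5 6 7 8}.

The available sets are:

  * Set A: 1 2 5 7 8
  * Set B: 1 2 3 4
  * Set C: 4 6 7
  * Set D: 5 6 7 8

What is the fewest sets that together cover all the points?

2

Take {B, D}. Their union is {1, 2, 3, 4, 5, 6, 7, 8}, which is all 8 points.
No single set has all 8 points (the largest, A, has 5), so 2 is optimal.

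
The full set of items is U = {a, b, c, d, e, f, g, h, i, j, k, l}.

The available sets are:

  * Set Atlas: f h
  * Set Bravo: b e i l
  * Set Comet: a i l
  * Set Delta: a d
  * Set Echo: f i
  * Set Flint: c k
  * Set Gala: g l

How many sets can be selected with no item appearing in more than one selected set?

Atlas, Delta, Flint, Gala are pairwise disjoint (Atlas={f,h}; Delta={a,d}; Flint={c,k}; Gala={g,l}).
Every remaining set overlaps one of these, and no 5 of the listed sets are pairwise disjoint, so 4 is the maximum.

4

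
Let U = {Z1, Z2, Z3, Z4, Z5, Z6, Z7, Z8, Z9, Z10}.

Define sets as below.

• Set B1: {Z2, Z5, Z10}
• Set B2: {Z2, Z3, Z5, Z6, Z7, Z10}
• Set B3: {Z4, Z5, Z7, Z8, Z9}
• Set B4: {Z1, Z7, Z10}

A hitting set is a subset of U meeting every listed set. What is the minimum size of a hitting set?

H = {Z7, Z10} meets every set (each contains at least one member of H), and |H| = 2.
No single item lies in every set, so at least 2 are needed and 2 is optimal.

2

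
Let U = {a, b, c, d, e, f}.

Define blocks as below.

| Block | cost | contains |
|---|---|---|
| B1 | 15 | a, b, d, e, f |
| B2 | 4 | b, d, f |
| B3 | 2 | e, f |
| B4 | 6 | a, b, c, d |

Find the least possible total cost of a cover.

B3, B4 together cover every element (B3 ∪ B4 = {a, b, c, d, e, f}); total cost 2 + 6 = 8.
No covering selection has total cost below 8.

8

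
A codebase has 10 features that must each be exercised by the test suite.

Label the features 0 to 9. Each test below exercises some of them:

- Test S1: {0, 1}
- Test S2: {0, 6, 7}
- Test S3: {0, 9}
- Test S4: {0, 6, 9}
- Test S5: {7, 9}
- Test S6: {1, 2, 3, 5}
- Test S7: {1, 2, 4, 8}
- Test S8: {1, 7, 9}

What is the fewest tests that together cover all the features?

S4 and S6 and S7 and S8 together: S4 ∪ S6 ∪ S7 ∪ S8 = {0, 1, 2, 3, 4, 5, 6, 7, 8, 9} — every feature is covered.
No 3 of the 8 tests cover everything (all 56 combinations miss at least one feature), so 4 is optimal.

4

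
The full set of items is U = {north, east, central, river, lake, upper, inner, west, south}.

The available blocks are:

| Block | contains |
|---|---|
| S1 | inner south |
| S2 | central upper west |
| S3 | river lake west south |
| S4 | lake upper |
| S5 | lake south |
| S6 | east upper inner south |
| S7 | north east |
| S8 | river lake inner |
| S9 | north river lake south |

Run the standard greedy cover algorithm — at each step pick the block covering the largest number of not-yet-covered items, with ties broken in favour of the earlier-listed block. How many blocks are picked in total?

Greedy: pick S3 (covers 4 new) → pick S6 (covers 3 new) → pick S2 (covers 1 new) → pick S7 (covers 1 new). Total picks: 4.
(The true minimum cover uses only 3 blocks, so greedy is not optimal here.)

4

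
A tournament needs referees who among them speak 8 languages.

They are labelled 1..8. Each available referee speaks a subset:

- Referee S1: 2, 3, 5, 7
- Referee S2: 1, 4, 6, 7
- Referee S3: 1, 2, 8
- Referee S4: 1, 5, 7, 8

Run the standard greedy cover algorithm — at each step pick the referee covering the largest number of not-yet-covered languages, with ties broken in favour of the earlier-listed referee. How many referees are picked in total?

3

Greedy: pick S1 (covers 4 new) → pick S2 (covers 3 new) → pick S3 (covers 1 new). Total picks: 3.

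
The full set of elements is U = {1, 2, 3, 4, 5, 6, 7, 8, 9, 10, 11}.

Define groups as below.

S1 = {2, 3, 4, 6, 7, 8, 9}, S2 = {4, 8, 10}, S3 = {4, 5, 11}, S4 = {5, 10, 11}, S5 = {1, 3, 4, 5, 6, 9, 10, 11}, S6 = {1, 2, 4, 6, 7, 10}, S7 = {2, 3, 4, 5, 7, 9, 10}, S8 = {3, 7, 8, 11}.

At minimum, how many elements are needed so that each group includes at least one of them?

2

The 2 elements {4, 11} hit every group.
The groups S1, S4 are pairwise disjoint, so any hitting set needs a separate element for each — at least 2. Hence 2 is optimal.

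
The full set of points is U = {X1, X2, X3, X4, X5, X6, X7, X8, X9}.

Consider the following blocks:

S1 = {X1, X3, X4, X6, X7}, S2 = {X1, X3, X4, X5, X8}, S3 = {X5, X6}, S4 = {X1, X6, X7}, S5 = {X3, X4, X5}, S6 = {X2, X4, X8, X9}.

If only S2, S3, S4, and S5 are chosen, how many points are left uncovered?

Union of S2, S3, S4, S5 = {X1, X3, X4, X5, X6, X7, X8}.
Not covered: X2, X9 — 2 points.

2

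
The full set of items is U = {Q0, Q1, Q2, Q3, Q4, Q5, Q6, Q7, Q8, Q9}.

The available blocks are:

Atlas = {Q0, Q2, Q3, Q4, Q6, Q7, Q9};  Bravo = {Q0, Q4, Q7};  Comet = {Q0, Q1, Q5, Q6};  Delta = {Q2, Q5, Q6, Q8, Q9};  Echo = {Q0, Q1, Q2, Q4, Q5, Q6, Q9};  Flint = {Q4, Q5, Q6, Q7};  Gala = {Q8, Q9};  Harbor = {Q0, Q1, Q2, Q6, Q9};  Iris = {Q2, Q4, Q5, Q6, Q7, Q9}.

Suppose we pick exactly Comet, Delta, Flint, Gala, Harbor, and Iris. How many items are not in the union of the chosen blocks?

Union of Comet, Delta, Flint, Gala, Harbor, Iris = {Q0, Q1, Q2, Q4, Q5, Q6, Q7, Q8, Q9}.
Not covered: Q3 — 1 item.

1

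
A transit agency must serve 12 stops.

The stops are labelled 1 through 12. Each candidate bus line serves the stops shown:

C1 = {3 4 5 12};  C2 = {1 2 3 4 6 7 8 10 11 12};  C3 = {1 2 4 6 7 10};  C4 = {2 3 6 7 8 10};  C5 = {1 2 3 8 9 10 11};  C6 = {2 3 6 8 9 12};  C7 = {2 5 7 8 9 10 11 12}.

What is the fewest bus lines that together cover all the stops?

C2 and C7 together: C2 ∪ C7 = {1, 2, 3, 4, 5, 6, 7, 8, 9, 10, 11, 12} — every stop is covered.
No single bus line has all 12 stops (the largest, C2, has 10), so 2 is optimal.

2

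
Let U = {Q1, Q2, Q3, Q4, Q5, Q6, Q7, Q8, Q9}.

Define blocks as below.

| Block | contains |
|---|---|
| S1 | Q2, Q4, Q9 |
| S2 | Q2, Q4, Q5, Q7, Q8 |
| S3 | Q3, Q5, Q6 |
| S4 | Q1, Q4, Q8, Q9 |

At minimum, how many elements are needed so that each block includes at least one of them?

The 2 elements {Q4, Q6} hit every block.
The blocks S1, S3 are pairwise disjoint, so any hitting set needs a separate element for each — at least 2. Hence 2 is optimal.

2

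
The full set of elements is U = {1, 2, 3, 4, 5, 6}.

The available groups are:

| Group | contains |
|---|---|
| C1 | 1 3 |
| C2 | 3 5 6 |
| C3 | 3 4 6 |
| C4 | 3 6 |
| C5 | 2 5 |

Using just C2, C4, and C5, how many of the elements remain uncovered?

Union of C2, C4, C5 = {2, 3, 5, 6}.
Not covered: 1, 4 — 2 elements.

2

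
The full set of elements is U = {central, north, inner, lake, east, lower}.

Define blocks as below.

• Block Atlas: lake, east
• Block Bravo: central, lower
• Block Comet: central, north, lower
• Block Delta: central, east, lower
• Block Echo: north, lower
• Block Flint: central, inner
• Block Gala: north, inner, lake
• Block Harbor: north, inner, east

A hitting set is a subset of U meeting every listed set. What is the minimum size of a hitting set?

3

The 3 elements {central, north, lake} hit every block.
The blocks Atlas, Echo, Flint are pairwise disjoint, so any hitting set needs a separate element for each — at least 3. Hence 3 is optimal.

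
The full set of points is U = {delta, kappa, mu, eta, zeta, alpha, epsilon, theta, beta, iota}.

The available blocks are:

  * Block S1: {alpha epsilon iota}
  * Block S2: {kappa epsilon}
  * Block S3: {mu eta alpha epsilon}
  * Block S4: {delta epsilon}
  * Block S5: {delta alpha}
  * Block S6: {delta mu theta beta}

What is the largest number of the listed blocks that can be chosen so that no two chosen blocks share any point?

2

S1, S6 are pairwise disjoint (S1={alpha,epsilon,iota}; S6={delta,mu,theta,beta}).
Every remaining block overlaps one of these, and no 3 of the listed blocks are pairwise disjoint, so 2 is the maximum.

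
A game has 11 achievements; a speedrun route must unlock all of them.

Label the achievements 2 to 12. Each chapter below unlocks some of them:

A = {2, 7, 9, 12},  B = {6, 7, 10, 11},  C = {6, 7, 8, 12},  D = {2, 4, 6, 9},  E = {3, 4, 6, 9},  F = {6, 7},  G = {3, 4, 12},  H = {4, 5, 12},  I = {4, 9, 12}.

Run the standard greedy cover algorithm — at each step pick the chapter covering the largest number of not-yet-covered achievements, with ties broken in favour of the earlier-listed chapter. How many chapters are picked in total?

5

Greedy: pick A (covers 4 new) → pick B (covers 3 new) → pick E (covers 2 new) → pick C (covers 1 new) → pick H (covers 1 new). Total picks: 5.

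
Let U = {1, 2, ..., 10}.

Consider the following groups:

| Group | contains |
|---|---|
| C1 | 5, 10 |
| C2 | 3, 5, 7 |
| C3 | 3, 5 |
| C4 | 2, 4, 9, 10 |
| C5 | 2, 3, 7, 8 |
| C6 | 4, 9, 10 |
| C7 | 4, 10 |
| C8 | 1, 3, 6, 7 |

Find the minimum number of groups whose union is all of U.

4

C3, C4, C5, and C8 cover everything between them: the union {1, 2, 3, 4, 5, 6, 7, 8, 9, 10} is all of U.
No 3 of the 8 groups cover everything (all 56 combinations miss at least one point), so 4 is optimal.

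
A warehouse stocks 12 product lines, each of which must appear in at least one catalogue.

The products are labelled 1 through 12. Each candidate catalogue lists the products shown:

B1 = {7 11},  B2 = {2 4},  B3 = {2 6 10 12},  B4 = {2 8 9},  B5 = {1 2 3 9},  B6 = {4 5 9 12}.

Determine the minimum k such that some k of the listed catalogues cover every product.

Take {B1, B3, B4, B5, B6}. Their union is {1, 2, 3, 4, 5, 6, 7, 8, 9, 10, 11, 12}, which is all 12 products.
No 4 of the 6 catalogues cover everything (all 15 combinations miss at least one product), so 5 is optimal.

5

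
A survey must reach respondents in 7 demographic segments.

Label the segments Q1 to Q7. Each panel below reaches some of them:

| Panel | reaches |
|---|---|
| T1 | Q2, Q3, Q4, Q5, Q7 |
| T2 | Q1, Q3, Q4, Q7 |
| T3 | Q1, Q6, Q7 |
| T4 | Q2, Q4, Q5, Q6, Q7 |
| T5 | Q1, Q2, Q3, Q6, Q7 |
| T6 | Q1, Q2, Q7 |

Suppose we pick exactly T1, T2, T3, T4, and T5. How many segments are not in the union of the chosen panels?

0

Union of T1, T2, T3, T4, T5 = {Q1, Q2, Q3, Q4, Q5, Q6, Q7} — that's every segment, so 0 are uncovered.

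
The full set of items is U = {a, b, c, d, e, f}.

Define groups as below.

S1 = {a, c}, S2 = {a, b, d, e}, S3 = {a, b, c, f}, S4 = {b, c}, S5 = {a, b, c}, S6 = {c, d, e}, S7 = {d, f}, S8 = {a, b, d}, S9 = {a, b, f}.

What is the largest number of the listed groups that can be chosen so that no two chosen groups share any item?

S5, S7 are pairwise disjoint (S5={a,b,c}; S7={d,f}).
Every remaining group overlaps one of these, and no 3 of the listed groups are pairwise disjoint, so 2 is the maximum.

2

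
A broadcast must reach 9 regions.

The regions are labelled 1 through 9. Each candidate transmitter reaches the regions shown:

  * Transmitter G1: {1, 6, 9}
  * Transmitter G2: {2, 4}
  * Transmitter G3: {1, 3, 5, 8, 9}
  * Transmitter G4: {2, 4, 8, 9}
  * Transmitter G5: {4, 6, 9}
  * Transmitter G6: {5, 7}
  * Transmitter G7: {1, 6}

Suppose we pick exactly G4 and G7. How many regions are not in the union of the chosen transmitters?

Union of G4, G7 = {1, 2, 4, 6, 8, 9}.
Not covered: 3, 5, 7 — 3 regions.

3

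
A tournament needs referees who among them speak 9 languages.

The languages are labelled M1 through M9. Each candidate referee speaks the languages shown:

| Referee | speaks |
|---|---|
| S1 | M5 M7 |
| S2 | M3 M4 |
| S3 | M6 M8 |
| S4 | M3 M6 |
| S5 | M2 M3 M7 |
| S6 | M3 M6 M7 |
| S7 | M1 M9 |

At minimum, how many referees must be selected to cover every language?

5

S1 and S2 and S3 and S5 and S7 together: S1 ∪ S2 ∪ S3 ∪ S5 ∪ S7 = {M1, M2, M3, M4, M5, M6, M7, M8, M9} — every language is covered.
Only S2 contains M4, so S2 is forced; the remaining 7 languages need at least 4 more referees (each remaining referee adds at most 2) — so at least 5 referees are needed, and 5 is optimal.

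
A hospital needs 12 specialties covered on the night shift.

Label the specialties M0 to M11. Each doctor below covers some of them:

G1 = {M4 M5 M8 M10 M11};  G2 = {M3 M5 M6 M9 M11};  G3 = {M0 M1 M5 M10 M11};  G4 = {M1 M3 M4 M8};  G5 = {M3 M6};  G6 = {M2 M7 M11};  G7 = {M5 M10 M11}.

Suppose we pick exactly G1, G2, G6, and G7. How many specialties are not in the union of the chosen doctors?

2

Union of G1, G2, G6, G7 = {M2, M3, M4, M5, M6, M7, M8, M9, M10, M11}.
Not covered: M0, M1 — 2 specialties.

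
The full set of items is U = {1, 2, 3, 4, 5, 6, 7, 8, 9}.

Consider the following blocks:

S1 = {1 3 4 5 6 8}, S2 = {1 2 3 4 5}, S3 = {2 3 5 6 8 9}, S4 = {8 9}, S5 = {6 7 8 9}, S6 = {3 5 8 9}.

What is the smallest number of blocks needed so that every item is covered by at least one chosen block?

2

S2 and S5 cover everything between them: the union {1, 2, 3, 4, 5, 6, 7, 8, 9} is all of U.
No single block has all 9 items (the largest, S1, has 6), so 2 is optimal.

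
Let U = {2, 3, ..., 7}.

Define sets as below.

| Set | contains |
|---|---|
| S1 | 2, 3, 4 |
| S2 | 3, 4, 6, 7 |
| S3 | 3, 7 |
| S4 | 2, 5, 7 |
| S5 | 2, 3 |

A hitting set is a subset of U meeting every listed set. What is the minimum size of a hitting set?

2

H = {3, 5} meets every set (each contains at least one member of H), and |H| = 2.
No single element lies in every set, so at least 2 are needed and 2 is optimal.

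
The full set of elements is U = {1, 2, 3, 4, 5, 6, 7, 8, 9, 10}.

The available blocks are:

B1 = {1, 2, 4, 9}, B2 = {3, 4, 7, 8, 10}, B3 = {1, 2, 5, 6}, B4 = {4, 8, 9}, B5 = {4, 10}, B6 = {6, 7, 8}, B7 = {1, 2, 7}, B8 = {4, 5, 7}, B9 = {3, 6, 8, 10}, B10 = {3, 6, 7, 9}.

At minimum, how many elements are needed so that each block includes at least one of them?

The 3 elements {4, 6, 7} hit every block.
No choice of 2 elements meets every block, so 3 is the minimum.

3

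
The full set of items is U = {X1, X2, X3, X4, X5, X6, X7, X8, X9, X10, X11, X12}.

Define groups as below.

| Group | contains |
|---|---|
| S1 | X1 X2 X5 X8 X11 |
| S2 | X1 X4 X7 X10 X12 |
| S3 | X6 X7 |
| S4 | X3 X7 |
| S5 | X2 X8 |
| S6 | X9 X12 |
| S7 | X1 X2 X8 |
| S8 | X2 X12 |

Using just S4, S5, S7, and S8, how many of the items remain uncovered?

Union of S4, S5, S7, S8 = {X1, X2, X3, X7, X8, X12}.
Not covered: X4, X5, X6, X9, X10, X11 — 6 items.

6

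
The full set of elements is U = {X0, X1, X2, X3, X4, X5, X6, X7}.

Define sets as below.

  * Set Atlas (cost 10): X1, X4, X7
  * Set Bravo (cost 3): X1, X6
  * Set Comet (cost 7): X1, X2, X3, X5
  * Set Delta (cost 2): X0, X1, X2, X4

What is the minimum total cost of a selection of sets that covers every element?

Atlas, Bravo, Comet, Delta together cover every element (Atlas ∪ Bravo ∪ Comet ∪ Delta = {X0, X1, X2, X3, X4, X5, X6, X7}); total cost 10 + 3 + 7 + 2 = 22.
No covering selection has total cost below 22.

22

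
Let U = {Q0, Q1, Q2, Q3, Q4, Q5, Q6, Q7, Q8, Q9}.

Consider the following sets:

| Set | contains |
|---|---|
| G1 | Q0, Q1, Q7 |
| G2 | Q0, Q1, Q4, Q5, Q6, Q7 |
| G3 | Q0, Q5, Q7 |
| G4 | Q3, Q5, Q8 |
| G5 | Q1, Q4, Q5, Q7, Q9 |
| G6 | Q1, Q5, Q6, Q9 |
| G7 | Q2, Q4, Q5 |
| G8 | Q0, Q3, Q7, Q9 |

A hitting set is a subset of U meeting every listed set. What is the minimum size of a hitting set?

2

Take H = {Q5, Q7}. Each listed set contains at least one of these, so H is a hitting set of size 2.
The sets G1, G4 are pairwise disjoint, so any hitting set needs a separate element for each — at least 2. Hence 2 is optimal.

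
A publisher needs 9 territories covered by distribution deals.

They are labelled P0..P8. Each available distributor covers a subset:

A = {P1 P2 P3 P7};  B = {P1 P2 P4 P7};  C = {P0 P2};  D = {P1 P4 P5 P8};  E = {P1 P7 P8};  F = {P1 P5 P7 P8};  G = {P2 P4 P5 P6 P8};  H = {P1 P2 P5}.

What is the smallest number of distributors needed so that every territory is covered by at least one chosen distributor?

3

Take {A, C, G}. Their union is {P0, P1, P2, P3, P4, P5, P6, P7, P8}, which is all 9 territories.
Only C contains P0, so C is forced; the remaining 7 territories need at least 2 more distributors (each remaining distributor adds at most 4) — so at least 3 distributors are needed, and 3 is optimal.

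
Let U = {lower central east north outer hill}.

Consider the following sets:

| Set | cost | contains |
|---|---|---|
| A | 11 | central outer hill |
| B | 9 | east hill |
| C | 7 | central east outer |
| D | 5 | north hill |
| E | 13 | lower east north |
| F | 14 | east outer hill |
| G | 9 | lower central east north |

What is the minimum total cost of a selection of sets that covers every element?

20

A, G together cover every element (A ∪ G = {lower, central, east, north, outer, hill}); total cost 11 + 9 = 20.
The greedy pick G, D, C costs 21; no covering selection beats 20.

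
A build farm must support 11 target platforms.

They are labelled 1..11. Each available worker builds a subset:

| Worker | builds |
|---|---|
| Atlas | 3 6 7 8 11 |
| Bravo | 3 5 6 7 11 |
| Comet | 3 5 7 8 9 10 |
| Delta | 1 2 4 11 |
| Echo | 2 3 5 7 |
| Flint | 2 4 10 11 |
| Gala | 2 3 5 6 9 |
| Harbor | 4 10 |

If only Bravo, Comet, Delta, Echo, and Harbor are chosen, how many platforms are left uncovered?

Union of Bravo, Comet, Delta, Echo, Harbor = {1, 2, 3, 4, 5, 6, 7, 8, 9, 10, 11} — that's every platform, so 0 are uncovered.

0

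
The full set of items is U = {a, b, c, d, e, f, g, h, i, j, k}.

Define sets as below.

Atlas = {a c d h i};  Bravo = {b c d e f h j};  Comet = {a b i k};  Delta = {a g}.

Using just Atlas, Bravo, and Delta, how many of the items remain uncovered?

Union of Atlas, Bravo, Delta = {a, b, c, d, e, f, g, h, i, j}.
Not covered: k — 1 item.

1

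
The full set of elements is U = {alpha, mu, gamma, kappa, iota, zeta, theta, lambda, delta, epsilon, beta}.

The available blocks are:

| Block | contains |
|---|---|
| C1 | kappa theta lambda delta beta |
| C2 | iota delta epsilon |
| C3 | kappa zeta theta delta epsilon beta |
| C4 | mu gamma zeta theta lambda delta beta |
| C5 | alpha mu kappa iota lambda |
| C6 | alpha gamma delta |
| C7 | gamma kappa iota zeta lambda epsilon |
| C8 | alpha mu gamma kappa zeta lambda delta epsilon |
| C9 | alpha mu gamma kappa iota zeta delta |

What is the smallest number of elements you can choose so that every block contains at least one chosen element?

Take H = {iota, delta}. Each listed block contains at least one of these, so H is a hitting set of size 2.
No single element lies in every block, so at least 2 are needed and 2 is optimal.

2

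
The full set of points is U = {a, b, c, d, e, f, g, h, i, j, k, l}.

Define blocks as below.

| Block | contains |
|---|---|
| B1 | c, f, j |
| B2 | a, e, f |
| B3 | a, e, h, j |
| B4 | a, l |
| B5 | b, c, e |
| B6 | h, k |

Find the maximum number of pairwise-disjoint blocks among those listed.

3

B1, B4, B6 are pairwise disjoint (B1={c,f,j}; B4={a,l}; B6={h,k}).
Every remaining block overlaps one of these, and no 4 of the listed blocks are pairwise disjoint, so 3 is the maximum.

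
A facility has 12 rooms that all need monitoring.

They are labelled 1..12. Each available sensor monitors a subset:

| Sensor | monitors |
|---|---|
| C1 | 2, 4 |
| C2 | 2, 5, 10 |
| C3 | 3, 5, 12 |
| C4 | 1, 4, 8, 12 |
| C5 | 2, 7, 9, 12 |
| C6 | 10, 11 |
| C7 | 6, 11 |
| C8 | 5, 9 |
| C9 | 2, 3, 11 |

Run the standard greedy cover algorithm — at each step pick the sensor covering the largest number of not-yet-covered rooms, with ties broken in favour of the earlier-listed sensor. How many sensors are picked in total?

5

Greedy: pick C4 (covers 4 new) → pick C2 (covers 3 new) → pick C5 (covers 2 new) → pick C7 (covers 2 new) → pick C3 (covers 1 new). Total picks: 5.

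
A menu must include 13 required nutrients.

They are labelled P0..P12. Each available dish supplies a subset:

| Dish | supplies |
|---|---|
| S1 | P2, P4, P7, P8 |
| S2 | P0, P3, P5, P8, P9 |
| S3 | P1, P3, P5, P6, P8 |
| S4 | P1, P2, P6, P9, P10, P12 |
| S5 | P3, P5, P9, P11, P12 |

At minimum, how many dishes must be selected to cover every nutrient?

S1 and S2 and S4 and S5 together: S1 ∪ S2 ∪ S4 ∪ S5 = {P0, P1, P2, P3, P4, P5, P6, P7, P8, P9, P10, P11, P12} — every nutrient is covered.
No 3 of the 5 dishes cover everything (all 10 combinations miss at least one nutrient), so 4 is optimal.

4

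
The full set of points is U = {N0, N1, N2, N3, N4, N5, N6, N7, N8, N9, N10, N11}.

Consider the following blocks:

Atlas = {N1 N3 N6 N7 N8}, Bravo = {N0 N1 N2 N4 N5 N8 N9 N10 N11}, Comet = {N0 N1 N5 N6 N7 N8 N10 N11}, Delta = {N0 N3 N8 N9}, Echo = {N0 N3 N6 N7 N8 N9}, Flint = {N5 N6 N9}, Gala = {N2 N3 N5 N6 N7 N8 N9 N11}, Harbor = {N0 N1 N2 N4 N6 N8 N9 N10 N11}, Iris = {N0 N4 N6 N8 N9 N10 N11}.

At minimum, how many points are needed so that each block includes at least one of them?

2

Take H = {N6, N9}. Each listed block contains at least one of these, so H is a hitting set of size 2.
No single point lies in every block, so at least 2 are needed and 2 is optimal.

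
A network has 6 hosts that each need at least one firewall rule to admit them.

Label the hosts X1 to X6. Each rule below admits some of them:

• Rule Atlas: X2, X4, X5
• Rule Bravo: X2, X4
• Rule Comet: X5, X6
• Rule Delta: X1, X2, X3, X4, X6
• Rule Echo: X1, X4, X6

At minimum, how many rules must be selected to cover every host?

Atlas and Delta together: Atlas ∪ Delta = {X1, X2, X3, X4, X5, X6} — every host is covered.
No single rule has all 6 hosts (the largest, Delta, has 5), so 2 is optimal.

2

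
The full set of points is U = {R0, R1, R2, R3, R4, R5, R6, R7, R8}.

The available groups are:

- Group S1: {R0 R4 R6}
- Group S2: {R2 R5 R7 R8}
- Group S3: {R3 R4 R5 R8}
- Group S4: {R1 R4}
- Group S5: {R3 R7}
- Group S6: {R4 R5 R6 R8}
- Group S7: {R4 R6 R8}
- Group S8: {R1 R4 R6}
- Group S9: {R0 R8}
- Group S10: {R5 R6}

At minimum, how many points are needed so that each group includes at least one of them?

4

Take H = {R0, R3, R4, R5}. Each listed group contains at least one of these, so H is a hitting set of size 4.
The groups S4, S5, S9, S10 are pairwise disjoint, so any hitting set needs a separate point for each — at least 4. Hence 4 is optimal.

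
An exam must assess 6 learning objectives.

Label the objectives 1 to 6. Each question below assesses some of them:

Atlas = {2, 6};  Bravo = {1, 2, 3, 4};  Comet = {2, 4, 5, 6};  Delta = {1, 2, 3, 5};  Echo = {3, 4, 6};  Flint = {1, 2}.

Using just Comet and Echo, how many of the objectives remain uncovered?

1

Union of Comet, Echo = {2, 3, 4, 5, 6}.
Not covered: 1 — 1 objective.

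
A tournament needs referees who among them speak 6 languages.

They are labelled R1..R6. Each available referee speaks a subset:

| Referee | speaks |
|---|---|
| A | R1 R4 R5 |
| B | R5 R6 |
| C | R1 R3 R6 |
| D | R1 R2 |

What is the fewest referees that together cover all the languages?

3

A and C and D together: A ∪ C ∪ D = {R1, R2, R3, R4, R5, R6} — every language is covered.
Only D contains R2, so D is forced; the remaining 4 languages need at least 2 more referees (each remaining referee adds at most 2) — so at least 3 referees are needed, and 3 is optimal.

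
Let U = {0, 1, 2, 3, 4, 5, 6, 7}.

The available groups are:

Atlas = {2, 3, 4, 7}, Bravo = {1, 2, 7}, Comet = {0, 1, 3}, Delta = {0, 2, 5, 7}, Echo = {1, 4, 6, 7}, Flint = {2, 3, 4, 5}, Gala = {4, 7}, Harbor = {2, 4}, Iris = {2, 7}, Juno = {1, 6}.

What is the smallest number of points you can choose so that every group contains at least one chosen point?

3

The 3 points {1, 2, 4} hit every group.
No choice of 2 points meets every group, so 3 is the minimum.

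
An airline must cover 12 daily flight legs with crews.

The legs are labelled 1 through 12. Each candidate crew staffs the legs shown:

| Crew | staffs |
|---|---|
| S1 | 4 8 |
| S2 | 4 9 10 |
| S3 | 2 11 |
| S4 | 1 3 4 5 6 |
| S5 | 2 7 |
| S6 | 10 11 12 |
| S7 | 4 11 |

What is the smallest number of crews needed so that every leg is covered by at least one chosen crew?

5

S1 and S2 and S4 and S5 and S6 together: S1 ∪ S2 ∪ S4 ∪ S5 ∪ S6 = {1, 2, 3, 4, 5, 6, 7, 8, 9, 10, 11, 12} — every leg is covered.
No 4 of the 7 crews cover everything (all 35 combinations miss at least one leg), so 5 is optimal.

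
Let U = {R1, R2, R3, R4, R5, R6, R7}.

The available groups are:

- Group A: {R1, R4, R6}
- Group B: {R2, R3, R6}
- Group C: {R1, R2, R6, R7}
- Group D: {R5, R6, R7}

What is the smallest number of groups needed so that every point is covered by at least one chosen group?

3

A, B, and D cover everything between them: the union {R1, R2, R3, R4, R5, R6, R7} is all of U.
Only B contains R3, so B is forced; the remaining 4 points need at least 2 more groups (each remaining group adds at most 2) — so at least 3 groups are needed, and 3 is optimal.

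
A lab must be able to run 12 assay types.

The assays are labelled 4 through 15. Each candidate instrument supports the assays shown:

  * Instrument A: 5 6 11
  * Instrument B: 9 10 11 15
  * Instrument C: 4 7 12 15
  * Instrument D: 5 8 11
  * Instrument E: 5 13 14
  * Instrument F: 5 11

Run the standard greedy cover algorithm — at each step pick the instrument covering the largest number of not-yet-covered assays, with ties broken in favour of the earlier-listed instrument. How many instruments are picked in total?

5

Greedy: pick B (covers 4 new) → pick C (covers 3 new) → pick E (covers 3 new) → pick A (covers 1 new) → pick D (covers 1 new). Total picks: 5.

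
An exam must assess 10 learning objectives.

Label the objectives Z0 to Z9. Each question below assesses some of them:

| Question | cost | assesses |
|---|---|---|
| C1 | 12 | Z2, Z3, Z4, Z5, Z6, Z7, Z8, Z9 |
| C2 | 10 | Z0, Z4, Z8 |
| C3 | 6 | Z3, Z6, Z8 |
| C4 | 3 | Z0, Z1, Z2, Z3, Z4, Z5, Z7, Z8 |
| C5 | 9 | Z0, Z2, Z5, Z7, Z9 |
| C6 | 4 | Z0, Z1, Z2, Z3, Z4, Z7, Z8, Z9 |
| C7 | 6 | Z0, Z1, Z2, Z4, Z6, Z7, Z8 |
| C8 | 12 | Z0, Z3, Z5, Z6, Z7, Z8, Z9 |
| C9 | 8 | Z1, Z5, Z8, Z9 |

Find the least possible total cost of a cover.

C4, C6, C7 together cover every objective (C4 ∪ C6 ∪ C7 = {Z0, Z1, Z2, Z3, Z4, Z5, Z6, Z7, Z8, Z9}); total cost 3 + 4 + 6 = 13.
No covering selection has total cost below 13.

13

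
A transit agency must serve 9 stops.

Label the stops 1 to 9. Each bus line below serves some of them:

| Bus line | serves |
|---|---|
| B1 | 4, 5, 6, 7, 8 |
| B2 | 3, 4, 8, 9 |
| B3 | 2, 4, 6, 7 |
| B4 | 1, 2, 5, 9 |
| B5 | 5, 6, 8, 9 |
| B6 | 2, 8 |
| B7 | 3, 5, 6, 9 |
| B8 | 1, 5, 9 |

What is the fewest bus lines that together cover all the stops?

3

B1 and B4 and B7 together: B1 ∪ B4 ∪ B7 = {1, 2, 3, 4, 5, 6, 7, 8, 9} — every stop is covered.
No 2 of the 8 bus lines cover everything (all 28 combinations miss at least one stop), so 3 is optimal.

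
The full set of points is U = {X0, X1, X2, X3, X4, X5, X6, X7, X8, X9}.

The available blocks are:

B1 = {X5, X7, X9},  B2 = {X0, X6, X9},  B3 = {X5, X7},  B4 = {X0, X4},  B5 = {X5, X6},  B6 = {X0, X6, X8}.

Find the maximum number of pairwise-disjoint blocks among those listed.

2

B2, B3 are pairwise disjoint (B2={X0,X6,X9}; B3={X5,X7}).
Every remaining block overlaps one of these, and no 3 of the listed blocks are pairwise disjoint, so 2 is the maximum.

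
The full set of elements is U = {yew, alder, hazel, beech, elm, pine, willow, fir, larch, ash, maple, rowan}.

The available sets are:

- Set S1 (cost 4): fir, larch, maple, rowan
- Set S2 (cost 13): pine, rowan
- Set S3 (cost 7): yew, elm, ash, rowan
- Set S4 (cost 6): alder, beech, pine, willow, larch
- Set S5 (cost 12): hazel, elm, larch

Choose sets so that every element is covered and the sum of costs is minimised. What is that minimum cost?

29

S1, S3, S4, S5 together cover every element (S1 ∪ S3 ∪ S4 ∪ S5 = {yew, alder, hazel, beech, elm, pine, willow, fir, larch, ash, maple, rowan}); total cost 4 + 7 + 6 + 12 = 29.
No covering selection has total cost below 29.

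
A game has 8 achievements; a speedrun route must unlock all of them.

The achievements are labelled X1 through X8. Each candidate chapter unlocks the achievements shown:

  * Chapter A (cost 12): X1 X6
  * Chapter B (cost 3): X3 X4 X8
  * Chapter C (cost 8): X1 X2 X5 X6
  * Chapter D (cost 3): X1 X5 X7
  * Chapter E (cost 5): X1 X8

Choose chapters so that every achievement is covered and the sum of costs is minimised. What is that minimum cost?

14

B, C, D together cover every achievement (B ∪ C ∪ D = {X1, X2, X3, X4, X5, X6, X7, X8}); total cost 3 + 8 + 3 = 14.
No covering selection has total cost below 14.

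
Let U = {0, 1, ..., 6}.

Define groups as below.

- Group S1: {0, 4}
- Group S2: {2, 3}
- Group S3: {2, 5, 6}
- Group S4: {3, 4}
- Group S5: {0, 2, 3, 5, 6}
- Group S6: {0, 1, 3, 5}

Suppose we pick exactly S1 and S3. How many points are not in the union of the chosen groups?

2

Union of S1, S3 = {0, 2, 4, 5, 6}.
Not covered: 1, 3 — 2 points.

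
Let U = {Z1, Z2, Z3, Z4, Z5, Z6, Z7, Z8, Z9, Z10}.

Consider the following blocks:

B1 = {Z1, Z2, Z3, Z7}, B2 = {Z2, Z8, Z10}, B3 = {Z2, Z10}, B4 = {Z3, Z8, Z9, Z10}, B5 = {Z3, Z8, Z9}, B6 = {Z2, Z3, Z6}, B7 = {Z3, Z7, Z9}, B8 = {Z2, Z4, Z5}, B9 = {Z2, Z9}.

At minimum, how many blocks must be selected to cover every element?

4

B1 and B4 and B6 and B8 together: B1 ∪ B4 ∪ B6 ∪ B8 = {Z1, Z2, Z3, Z4, Z5, Z6, Z7, Z8, Z9, Z10} — every element is covered.
Only B6 contains Z6, so B6 is forced; the remaining 7 elements need at least 3 more blocks (each remaining block adds at most 3) — so at least 4 blocks are needed, and 4 is optimal.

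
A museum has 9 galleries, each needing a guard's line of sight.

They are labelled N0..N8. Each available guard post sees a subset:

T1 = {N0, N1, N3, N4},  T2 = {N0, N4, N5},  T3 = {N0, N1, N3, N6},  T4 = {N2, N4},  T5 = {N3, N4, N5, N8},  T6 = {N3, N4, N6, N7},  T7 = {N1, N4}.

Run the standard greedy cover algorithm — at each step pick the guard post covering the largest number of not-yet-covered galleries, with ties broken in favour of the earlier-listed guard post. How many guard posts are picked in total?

Greedy: pick T1 (covers 4 new) → pick T5 (covers 2 new) → pick T6 (covers 2 new) → pick T4 (covers 1 new). Total picks: 4.

4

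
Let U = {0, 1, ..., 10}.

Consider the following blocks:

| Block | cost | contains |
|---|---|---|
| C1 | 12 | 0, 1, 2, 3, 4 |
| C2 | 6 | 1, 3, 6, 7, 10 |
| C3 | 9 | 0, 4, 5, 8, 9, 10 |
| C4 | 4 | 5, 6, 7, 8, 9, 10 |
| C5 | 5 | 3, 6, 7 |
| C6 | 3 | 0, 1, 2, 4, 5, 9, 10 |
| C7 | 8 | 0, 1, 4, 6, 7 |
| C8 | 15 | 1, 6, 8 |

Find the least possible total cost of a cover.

12

C4, C5, C6 together cover every element (C4 ∪ C5 ∪ C6 = {0, 1, 2, 3, 4, 5, 6, 7, 8, 9, 10}); total cost 4 + 5 + 3 = 12.
No covering selection has total cost below 12.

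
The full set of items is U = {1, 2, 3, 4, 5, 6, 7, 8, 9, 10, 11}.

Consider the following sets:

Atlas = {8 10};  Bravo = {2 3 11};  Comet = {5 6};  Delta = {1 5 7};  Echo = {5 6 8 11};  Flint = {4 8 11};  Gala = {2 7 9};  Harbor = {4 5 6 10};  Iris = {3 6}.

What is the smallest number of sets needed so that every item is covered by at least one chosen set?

5

Bravo, Delta, Echo, Gala, and Harbor cover everything between them: the union {1, 2, 3, 4, 5, 6, 7, 8, 9, 10, 11} is all of U.
No 4 of the 9 sets cover everything (all 126 combinations miss at least one item), so 5 is optimal.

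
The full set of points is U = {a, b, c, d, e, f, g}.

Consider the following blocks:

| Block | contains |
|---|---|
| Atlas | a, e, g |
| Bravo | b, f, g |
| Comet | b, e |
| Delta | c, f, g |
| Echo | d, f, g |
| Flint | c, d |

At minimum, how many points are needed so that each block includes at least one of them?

H = {c, e, f} meets every block (each contains at least one member of H), and |H| = 3.
No choice of 2 points meets every block, so 3 is the minimum.

3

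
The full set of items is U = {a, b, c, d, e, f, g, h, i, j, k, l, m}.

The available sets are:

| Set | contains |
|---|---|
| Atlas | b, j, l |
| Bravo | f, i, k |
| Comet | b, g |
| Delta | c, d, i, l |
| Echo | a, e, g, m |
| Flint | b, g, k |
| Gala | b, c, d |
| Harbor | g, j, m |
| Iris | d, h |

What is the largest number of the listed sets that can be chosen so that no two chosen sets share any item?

Atlas, Bravo, Echo, Iris are pairwise disjoint (Atlas={b,j,l}; Bravo={f,i,k}; Echo={a,e,g,m}; Iris={d,h}).
Every remaining set overlaps one of these, and no 5 of the listed sets are pairwise disjoint, so 4 is the maximum.

4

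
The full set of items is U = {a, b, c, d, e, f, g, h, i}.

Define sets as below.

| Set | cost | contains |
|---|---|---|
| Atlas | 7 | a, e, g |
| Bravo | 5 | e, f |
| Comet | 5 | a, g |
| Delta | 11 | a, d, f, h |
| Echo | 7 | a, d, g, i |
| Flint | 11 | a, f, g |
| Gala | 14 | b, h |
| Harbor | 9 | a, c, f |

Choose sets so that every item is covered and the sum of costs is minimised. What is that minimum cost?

35

Bravo, Echo, Gala, Harbor together cover every item (Bravo ∪ Echo ∪ Gala ∪ Harbor = {a, b, c, d, e, f, g, h, i}); total cost 5 + 7 + 14 + 9 = 35.
No covering selection has total cost below 35.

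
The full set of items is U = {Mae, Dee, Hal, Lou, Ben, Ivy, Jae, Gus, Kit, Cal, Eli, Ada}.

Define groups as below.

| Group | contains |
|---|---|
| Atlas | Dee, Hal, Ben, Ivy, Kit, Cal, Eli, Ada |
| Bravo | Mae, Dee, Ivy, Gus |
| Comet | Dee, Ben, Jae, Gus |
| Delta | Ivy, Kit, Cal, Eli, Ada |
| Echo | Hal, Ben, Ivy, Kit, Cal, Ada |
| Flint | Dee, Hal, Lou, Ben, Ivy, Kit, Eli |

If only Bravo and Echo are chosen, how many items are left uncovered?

3

Union of Bravo, Echo = {Mae, Dee, Hal, Ben, Ivy, Gus, Kit, Cal, Ada}.
Not covered: Lou, Jae, Eli — 3 items.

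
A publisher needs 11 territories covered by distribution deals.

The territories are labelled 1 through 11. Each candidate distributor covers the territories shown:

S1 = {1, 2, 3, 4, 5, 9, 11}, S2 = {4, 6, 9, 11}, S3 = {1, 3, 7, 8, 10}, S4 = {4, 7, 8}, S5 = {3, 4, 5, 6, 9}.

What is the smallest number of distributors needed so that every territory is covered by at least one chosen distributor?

Take {S1, S3, S5}. Their union is {1, 2, 3, 4, 5, 6, 7, 8, 9, 10, 11}, which is all 11 territories.
Only S1 contains 2, so S1 is forced; the remaining 4 territories need at least 2 more distributors (each remaining distributor adds at most 3) — so at least 3 distributors are needed, and 3 is optimal.

3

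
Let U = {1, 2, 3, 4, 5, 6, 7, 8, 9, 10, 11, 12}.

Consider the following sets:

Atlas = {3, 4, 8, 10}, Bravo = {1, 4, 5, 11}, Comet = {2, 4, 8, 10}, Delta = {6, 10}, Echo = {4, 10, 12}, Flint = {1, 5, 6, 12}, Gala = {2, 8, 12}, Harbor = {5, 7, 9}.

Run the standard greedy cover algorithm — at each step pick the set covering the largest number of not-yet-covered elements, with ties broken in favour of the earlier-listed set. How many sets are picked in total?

5

Greedy: pick Atlas (covers 4 new) → pick Flint (covers 4 new) → pick Harbor (covers 2 new) → pick Bravo (covers 1 new) → pick Comet (covers 1 new). Total picks: 5.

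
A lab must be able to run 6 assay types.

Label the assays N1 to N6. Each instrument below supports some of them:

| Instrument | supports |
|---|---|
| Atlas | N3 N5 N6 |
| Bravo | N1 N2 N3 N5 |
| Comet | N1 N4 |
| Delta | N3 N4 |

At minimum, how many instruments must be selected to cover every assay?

3

Atlas and Bravo and Delta together: Atlas ∪ Bravo ∪ Delta = {N1, N2, N3, N4, N5, N6} — every assay is covered.
Only Bravo contains N2, so Bravo is forced; the remaining 2 assays need at least 2 more instruments (each remaining instrument adds at most 1) — so at least 3 instruments are needed, and 3 is optimal.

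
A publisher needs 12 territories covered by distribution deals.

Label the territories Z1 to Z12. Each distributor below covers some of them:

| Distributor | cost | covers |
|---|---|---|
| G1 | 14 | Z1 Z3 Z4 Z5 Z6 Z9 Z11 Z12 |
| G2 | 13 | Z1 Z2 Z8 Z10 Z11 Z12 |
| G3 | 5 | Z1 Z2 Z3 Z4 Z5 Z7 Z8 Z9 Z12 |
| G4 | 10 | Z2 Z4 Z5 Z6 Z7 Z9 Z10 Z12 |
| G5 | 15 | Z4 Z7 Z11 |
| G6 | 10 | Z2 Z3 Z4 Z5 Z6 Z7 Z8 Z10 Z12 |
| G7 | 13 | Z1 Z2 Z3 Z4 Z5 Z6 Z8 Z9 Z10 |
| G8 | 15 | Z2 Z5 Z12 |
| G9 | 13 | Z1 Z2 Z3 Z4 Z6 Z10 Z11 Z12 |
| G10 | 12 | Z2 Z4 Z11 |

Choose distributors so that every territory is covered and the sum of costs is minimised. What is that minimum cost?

G3, G9 together cover every territory (G3 ∪ G9 = {Z1, Z2, Z3, Z4, Z5, Z6, Z7, Z8, Z9, Z10, Z11, Z12}); total cost 5 + 13 = 18.
No covering selection has total cost below 18.

18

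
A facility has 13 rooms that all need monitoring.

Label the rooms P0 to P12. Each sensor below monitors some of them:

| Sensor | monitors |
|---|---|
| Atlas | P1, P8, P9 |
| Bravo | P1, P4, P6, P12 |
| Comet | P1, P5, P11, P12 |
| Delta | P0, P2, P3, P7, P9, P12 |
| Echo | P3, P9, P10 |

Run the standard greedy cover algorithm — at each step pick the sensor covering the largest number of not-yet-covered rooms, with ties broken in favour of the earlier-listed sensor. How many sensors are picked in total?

Greedy: pick Delta (covers 6 new) → pick Bravo (covers 3 new) → pick Comet (covers 2 new) → pick Atlas (covers 1 new) → pick Echo (covers 1 new). Total picks: 5.

5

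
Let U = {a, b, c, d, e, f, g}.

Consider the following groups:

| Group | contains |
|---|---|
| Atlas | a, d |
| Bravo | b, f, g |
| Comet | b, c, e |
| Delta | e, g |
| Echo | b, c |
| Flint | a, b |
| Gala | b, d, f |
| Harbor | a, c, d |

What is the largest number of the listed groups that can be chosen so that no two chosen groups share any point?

3

Atlas, Delta, Echo are pairwise disjoint (Atlas={a,d}; Delta={e,g}; Echo={b,c}).
Every remaining group overlaps one of these, and no 4 of the listed groups are pairwise disjoint, so 3 is the maximum.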